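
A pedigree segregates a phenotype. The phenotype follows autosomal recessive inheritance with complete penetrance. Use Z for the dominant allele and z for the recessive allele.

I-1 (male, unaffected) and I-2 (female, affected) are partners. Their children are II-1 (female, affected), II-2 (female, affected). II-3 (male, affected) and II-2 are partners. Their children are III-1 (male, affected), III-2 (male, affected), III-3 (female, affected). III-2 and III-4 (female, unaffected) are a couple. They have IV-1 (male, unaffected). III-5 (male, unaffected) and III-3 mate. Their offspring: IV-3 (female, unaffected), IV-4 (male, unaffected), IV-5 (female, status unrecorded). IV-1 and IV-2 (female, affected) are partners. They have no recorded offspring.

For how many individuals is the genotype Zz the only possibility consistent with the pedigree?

4

Obligate heterozygotes: I-1 is unaffected so carries Z and passed z to II-1 (zz), so I-1 is Zz; IV-1 is unaffected so carries Z and received z from III-2 (zz), so IV-1 is Zz; IV-3 is unaffected so carries Z and received z from III-3 (zz), so IV-3 is Zz; IV-4 is unaffected so carries Z and received z from III-3 (zz), so IV-4 is Zz.
Every other individual is either homozygous by phenotype or has at least one consistent homozygous assignment, so the count is 4.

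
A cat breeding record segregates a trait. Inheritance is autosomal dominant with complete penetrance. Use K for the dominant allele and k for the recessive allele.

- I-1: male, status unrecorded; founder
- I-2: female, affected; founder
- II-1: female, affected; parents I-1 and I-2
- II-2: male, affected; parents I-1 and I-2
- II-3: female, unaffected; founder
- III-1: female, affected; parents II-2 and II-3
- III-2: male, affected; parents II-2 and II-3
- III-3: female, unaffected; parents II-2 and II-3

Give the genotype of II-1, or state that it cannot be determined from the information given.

cannot be determined

II-1's phenotype allows KK or Kk, and no parent or child forces a single allele at both positions; consistent genotype assignments exist with II-1 as KK or Kk.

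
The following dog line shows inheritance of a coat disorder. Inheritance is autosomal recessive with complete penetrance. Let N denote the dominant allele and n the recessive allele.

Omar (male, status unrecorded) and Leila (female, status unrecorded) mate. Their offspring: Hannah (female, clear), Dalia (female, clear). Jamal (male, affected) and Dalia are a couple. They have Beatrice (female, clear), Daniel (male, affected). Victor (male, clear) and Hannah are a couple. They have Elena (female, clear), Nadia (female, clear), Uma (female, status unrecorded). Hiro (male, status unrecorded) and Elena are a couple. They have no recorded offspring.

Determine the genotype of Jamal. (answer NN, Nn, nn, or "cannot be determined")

nn

Jamal is affected, so Jamal is nn.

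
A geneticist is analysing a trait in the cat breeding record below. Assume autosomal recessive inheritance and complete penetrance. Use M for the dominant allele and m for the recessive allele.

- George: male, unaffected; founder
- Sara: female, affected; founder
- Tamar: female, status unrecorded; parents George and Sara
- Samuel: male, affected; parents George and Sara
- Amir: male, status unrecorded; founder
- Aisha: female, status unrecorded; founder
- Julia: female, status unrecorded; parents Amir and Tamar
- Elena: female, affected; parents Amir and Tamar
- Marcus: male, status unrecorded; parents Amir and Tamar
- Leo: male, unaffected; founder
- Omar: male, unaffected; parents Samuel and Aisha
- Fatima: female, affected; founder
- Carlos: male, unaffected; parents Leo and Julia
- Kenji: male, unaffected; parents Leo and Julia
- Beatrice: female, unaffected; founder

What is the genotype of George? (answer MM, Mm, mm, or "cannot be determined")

Mm

From phenotype alone, George is MM or Mm.
George is unaffected so carries M and passed m to Samuel (mm), so George is Mm.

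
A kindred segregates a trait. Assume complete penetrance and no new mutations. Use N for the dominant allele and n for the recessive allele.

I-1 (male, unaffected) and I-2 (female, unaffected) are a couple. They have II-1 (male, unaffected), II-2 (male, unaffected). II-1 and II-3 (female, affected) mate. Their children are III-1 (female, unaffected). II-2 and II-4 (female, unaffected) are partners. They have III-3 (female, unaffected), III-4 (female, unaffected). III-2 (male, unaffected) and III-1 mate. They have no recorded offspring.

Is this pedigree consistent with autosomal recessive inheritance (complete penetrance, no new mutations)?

A consistent assignment under autosomal recessive exists: I-1 NN, I-2 NN, II-1 NN, II-2 NN, II-3 nn, II-4 NN, III-1 Nn, III-2 NN, III-3 NN, III-4 NN.
In this assignment every recorded phenotype matches its genotype and every non-founder's genotype is obtainable from its parents' genotypes, so the pedigree is consistent.

Yes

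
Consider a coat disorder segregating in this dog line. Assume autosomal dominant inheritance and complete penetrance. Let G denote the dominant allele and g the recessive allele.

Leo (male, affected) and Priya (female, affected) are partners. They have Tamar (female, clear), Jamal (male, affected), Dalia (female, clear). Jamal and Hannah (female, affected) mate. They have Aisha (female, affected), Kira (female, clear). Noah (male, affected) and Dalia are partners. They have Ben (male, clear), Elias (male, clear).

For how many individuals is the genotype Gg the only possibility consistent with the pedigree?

5

Obligate heterozygotes: Leo is affected so carries G and passed g to Tamar (gg), so Leo is Gg; Priya is affected so carries G and passed g to Tamar (gg), so Priya is Gg; Jamal is affected so carries G and passed g to Kira (gg), so Jamal is Gg; Hannah is affected so carries G and passed g to Kira (gg), so Hannah is Gg; Noah is affected so carries G and passed g to Ben (gg), so Noah is Gg.
Every other individual is either homozygous by phenotype or has at least one consistent homozygous assignment, so the count is 5.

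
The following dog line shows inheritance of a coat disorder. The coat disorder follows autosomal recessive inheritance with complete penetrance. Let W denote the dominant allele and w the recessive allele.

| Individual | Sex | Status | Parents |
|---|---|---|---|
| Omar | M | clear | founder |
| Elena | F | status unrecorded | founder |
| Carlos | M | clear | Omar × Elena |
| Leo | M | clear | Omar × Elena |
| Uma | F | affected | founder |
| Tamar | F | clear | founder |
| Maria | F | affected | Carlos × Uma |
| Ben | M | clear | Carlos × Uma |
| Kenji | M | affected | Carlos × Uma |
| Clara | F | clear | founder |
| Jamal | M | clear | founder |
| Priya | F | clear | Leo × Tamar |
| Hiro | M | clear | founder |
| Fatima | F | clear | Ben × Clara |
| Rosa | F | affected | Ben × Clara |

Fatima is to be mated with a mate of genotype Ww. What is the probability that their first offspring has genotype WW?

1/3

Ben is clear so carries W and received w from Uma (ww), so Ben is Ww.
Clara is clear so carries W and passed w to Rosa (ww), so Clara is Ww.
Fatima is a clear offspring of Ben (Ww) × Clara (Ww), whose cross gives 1/4 WW : 1/2 Ww : 1/4 ww; conditioning on being clear, Fatima is WW with probability 1/3, Ww with probability 2/3.
Summing over parental genotype combinations, P(offspring has genotype WW) = 1/3·1/2 + 2/3·1/4 = 1/3.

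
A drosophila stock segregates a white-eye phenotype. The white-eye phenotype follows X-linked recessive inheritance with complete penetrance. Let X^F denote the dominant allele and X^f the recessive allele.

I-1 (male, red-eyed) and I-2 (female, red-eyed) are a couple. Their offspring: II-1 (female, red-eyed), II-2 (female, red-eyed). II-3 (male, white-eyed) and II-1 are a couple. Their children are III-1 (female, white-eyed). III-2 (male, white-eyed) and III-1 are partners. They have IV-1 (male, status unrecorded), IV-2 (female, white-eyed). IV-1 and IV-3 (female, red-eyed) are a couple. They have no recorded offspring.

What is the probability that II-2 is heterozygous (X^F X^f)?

I-1 is red-eyed, so I-1 is X^F Y.
I-2 is red-eyed so carries F and passed f to II-1 (X^F X^f, whose F came from I-1), so I-2 is X^F X^f.
Their cross gives offspring ratios 1/2 X^F X^F : 1/2 X^F X^f. Conditioning on II-2 being red-eyed, P(X^F X^f) = 1/2 / 1 = 1/2.

1/2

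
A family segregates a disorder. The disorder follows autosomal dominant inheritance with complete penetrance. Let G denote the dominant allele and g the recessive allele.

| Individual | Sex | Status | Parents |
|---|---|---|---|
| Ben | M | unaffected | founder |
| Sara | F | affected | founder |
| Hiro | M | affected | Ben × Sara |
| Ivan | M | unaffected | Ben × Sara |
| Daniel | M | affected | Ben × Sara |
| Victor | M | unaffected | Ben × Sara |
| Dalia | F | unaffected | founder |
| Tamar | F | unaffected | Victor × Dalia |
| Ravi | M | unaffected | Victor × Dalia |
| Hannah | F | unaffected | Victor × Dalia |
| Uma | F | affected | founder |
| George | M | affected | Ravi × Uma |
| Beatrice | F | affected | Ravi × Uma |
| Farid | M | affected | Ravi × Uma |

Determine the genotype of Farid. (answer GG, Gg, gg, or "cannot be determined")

From phenotype alone, Farid is GG or Gg.
Farid is affected so carries G and received g from Ravi (gg), so Farid is Gg.

Gg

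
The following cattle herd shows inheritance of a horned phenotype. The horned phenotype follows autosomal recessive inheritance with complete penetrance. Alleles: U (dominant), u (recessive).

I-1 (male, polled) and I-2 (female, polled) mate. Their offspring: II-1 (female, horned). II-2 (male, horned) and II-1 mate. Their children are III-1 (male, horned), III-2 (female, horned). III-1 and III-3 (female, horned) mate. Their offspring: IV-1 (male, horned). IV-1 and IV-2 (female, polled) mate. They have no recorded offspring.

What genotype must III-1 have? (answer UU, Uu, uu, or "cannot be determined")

uu

III-1 is horned, so III-1 is uu.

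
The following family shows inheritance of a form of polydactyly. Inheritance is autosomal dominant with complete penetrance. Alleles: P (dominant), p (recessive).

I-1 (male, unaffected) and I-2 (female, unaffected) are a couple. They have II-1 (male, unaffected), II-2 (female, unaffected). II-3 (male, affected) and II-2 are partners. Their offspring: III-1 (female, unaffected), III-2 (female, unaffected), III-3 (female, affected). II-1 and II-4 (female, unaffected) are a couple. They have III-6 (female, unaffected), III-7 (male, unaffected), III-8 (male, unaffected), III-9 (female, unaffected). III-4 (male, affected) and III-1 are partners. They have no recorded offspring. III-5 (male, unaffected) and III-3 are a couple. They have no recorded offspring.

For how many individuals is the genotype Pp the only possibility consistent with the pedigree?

2

Obligate heterozygotes: II-3 is affected so carries P and passed p to III-1 (pp), so II-3 is Pp; III-3 is affected so carries P and received p from II-2 (pp), so III-3 is Pp.
Every other individual is either homozygous by phenotype or has at least one consistent homozygous assignment, so the count is 2.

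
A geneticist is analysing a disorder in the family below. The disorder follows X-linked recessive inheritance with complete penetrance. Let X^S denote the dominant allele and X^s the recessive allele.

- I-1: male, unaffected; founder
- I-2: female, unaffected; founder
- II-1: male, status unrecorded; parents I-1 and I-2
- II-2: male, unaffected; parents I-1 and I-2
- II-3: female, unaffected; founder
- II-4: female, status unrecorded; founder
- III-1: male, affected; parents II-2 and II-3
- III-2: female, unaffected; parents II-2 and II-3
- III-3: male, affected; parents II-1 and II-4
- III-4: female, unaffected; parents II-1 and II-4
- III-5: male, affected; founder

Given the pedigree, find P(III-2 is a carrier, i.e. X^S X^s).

II-2 is unaffected, so II-2 is X^S Y.
II-3 is unaffected so carries S and passed s to III-1 (X^s Y), so II-3 is X^S X^s.
Their cross gives offspring ratios 1/2 X^S X^S : 1/2 X^S X^s. Conditioning on III-2 being unaffected, P(X^S X^s) = 1/2 / 1 = 1/2.

1/2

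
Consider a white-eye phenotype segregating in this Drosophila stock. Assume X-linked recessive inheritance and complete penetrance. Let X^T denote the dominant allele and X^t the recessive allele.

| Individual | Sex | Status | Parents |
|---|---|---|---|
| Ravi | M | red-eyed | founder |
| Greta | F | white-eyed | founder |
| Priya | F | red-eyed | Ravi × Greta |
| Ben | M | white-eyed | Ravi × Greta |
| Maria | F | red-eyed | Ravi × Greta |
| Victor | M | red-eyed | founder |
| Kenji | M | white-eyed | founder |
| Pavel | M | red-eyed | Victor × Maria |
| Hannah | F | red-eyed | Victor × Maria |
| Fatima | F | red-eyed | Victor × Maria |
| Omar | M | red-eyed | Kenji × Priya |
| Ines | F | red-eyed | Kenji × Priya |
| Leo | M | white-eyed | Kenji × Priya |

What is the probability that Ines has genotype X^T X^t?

1

Ines is red-eyed so carries T and received t from Kenji (X^t Y), so Ines is X^T X^t, giving P(X^T X^t) = 1.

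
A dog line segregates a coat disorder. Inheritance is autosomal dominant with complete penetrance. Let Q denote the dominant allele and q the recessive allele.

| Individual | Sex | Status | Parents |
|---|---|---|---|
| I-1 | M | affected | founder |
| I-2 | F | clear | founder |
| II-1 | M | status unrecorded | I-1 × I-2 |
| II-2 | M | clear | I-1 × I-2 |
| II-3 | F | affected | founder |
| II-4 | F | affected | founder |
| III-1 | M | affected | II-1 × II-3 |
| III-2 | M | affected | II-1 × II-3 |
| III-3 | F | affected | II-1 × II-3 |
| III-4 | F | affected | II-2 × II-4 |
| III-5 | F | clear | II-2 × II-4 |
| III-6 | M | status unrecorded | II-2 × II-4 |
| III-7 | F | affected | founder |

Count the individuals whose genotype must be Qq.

Obligate heterozygotes: I-1 is affected so carries Q and passed q to II-2 (qq), so I-1 is Qq; II-4 is affected so carries Q and passed q to III-5 (qq), so II-4 is Qq; III-4 is affected so carries Q and received q from II-2 (qq), so III-4 is Qq.
Every other individual is either homozygous by phenotype or has at least one consistent homozygous assignment, so the count is 3.

3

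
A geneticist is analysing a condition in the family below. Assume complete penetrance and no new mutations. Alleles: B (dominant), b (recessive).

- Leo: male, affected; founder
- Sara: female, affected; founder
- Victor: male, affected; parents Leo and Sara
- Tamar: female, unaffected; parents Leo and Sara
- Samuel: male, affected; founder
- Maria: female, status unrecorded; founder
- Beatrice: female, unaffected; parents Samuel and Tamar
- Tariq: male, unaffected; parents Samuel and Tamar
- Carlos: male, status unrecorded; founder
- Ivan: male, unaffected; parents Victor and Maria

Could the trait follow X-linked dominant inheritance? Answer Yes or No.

No

Under X-linked dominant, Tamar (unaffected, female) cannot arise from Leo (affected) × Sara (affected).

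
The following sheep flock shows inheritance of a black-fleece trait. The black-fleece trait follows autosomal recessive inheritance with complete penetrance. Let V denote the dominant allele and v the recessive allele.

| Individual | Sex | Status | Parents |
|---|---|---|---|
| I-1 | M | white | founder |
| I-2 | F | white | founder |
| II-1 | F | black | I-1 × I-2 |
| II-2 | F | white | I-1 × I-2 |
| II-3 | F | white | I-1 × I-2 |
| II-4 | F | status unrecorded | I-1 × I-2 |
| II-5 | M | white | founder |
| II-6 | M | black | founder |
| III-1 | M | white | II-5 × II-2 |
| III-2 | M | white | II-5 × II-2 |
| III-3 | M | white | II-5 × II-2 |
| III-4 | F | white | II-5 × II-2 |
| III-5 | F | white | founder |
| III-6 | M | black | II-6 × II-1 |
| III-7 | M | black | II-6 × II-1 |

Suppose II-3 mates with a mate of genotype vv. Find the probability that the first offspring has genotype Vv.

2/3

I-1 is white so carries V and passed v to II-1 (vv), so I-1 is Vv.
I-2 is white so carries V and passed v to II-1 (vv), so I-2 is Vv.
II-3 is a white offspring of I-1 (Vv) × I-2 (Vv), whose cross gives 1/4 VV : 1/2 Vv : 1/4 vv; conditioning on being white, II-3 is VV with probability 1/3, Vv with probability 2/3.
Summing over parental genotype combinations, P(offspring has genotype Vv) = 1/3·1 + 2/3·1/2 = 2/3.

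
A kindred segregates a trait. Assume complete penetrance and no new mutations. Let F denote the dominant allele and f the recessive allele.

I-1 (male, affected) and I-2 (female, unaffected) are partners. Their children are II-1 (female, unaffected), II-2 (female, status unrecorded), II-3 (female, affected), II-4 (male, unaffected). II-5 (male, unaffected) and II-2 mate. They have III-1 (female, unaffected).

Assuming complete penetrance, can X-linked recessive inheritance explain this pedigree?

A consistent assignment under X-linked recessive exists: I-1 X^f Y, I-2 X^F X^f, II-1 X^F X^f, II-2 X^F X^f, II-3 X^f X^f, II-4 X^F Y, II-5 X^F Y, III-1 X^F X^F.
In this assignment every recorded phenotype matches its genotype and every non-founder's genotype is obtainable from its parents' genotypes, so the pedigree is consistent.

Yes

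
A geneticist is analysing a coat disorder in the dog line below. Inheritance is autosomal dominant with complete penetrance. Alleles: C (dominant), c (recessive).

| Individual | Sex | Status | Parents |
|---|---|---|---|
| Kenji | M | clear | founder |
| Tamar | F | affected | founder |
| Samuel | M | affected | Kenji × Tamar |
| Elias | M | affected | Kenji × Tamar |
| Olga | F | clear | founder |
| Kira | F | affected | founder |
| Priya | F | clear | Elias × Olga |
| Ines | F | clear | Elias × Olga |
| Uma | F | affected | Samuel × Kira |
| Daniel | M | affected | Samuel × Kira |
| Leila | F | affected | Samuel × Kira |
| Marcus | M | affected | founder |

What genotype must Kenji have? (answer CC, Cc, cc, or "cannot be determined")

Kenji is clear, so Kenji is cc.

cc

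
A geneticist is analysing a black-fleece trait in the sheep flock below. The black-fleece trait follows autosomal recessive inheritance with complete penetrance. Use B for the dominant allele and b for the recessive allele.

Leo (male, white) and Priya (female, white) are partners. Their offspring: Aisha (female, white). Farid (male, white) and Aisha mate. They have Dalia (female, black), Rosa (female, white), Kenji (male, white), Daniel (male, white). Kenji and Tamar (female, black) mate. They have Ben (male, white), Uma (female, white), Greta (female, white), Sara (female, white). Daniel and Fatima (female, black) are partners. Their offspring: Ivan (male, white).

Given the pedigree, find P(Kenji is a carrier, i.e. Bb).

1/9

Farid is white so carries B and passed b to Dalia (bb), so Farid is Bb.
Aisha is white so carries B and passed b to Dalia (bb), so Aisha is Bb.
Their cross gives offspring ratios 1/4 BB : 1/2 Bb : 1/4 bb. Conditioning on Kenji being white, P(Bb) = 1/2 / 3/4 = 2/3 before taking Kenji's own offspring into account.
Tamar is black, so Tamar is bb.
Now use Kenji's offspring. Probability of each recorded status — white son Ben: 1/2 if Kenji is Bb, 1 if BB; white daughter Uma: 1/2 if Kenji is Bb, 1 if BB; white daughter Greta: 1/2 if Kenji is Bb, 1 if BB; white daughter Sara: 1/2 if Kenji is Bb, 1 if BB.
Bayes: P(Bb) = 2/3·1/16 / (2/3·1/16 + 1/3·1) = 1/9.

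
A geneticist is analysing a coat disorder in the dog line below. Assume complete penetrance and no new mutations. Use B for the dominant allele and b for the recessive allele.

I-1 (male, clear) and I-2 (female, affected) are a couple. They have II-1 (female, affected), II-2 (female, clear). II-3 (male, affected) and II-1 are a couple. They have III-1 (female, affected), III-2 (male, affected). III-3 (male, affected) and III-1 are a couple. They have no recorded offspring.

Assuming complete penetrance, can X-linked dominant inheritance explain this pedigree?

Yes

A consistent assignment under X-linked dominant exists: I-1 X^b Y, I-2 X^B X^b, II-1 X^B X^b, II-2 X^b X^b, II-3 X^B Y, III-1 X^B X^B, III-2 X^B Y, III-3 X^B Y.
In this assignment every recorded phenotype matches its genotype and every non-founder's genotype is obtainable from its parents' genotypes, so the pedigree is consistent.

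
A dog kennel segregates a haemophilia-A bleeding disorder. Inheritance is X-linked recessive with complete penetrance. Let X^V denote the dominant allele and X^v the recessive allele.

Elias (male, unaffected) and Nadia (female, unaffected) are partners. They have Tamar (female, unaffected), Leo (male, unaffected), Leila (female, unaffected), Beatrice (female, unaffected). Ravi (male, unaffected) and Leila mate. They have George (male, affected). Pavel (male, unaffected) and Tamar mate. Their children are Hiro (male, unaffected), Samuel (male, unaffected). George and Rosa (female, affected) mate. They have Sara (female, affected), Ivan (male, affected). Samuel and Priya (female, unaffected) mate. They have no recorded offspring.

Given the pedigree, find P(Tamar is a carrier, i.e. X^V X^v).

1/5

Elias is unaffected, so Elias is X^V Y.
Nadia is unaffected so carries V and passed v to Leila (X^V X^v, whose V came from Elias), so Nadia is X^V X^v.
Their cross gives offspring ratios 1/2 X^V X^V : 1/2 X^V X^v. Conditioning on Tamar being unaffected, P(X^V X^v) = 1/2 / 1 = 1/2 before taking Tamar's own offspring into account.
Pavel is unaffected, so Pavel is X^V Y.
Now use Tamar's offspring. Probability of each recorded status — unaffected son Hiro: 1/2 if Tamar is X^V X^v, 1 if X^V X^V; unaffected son Samuel: 1/2 if Tamar is X^V X^v, 1 if X^V X^V.
Bayes: P(X^V X^v) = 1/2·1/4 / (1/2·1/4 + 1/2·1) = 1/5.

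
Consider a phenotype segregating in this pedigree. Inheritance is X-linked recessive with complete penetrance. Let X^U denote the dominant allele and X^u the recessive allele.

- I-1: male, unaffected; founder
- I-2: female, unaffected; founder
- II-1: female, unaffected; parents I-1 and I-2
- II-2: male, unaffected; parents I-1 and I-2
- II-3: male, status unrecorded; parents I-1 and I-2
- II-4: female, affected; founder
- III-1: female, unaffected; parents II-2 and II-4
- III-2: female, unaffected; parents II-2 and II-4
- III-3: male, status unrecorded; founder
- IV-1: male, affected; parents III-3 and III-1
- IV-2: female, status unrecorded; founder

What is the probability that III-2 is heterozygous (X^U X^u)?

III-2 is unaffected so carries U and received u from II-4 (X^u X^u), so III-2 is X^U X^u, giving P(X^U X^u) = 1.

1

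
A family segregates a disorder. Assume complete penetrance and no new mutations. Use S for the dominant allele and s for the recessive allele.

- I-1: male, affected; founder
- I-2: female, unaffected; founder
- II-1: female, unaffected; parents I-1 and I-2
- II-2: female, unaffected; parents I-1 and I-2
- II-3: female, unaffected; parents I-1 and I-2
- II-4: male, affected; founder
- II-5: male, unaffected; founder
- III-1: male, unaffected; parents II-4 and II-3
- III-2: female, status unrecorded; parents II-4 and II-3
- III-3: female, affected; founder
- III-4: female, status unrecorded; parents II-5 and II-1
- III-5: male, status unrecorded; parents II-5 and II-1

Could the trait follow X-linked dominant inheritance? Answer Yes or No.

Under X-linked dominant, II-1 (unaffected, female) cannot arise from I-1 (affected) × I-2 (unaffected).

No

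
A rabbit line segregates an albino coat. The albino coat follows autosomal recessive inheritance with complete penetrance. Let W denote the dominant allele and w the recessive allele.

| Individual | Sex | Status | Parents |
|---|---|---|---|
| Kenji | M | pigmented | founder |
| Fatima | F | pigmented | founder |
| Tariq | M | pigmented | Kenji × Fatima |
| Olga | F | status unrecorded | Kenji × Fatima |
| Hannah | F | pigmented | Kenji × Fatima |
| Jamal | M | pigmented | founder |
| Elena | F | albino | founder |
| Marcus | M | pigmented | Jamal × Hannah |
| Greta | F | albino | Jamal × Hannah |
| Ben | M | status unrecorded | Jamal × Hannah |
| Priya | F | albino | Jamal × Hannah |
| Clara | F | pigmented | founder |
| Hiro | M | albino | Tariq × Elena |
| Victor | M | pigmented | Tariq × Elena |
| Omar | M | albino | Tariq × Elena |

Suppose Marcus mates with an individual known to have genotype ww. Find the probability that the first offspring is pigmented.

Jamal is pigmented so carries W and passed w to Greta (ww), so Jamal is Ww.
Hannah is pigmented so carries W and passed w to Greta (ww), so Hannah is Ww.
Marcus is a pigmented offspring of Jamal (Ww) × Hannah (Ww), whose cross gives 1/4 WW : 1/2 Ww : 1/4 ww; conditioning on being pigmented, Marcus is WW with probability 1/3, Ww with probability 2/3.
Summing over parental genotype combinations, P(offspring is pigmented) = 1/3·1 + 2/3·1/2 = 2/3.

2/3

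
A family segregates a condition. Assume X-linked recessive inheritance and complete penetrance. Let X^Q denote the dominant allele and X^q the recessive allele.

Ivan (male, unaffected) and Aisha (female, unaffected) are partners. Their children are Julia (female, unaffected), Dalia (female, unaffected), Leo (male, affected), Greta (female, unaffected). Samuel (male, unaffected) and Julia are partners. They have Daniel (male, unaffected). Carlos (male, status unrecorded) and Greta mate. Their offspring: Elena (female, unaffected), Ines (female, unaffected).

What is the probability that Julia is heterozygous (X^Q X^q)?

Ivan is unaffected, so Ivan is X^Q Y.
Aisha is unaffected so carries Q and passed q to Leo (X^q Y), so Aisha is X^Q X^q.
Their cross gives offspring ratios 1/2 X^Q X^Q : 1/2 X^Q X^q. Conditioning on Julia being unaffected, P(X^Q X^q) = 1/2 / 1 = 1/2 before taking Julia's own offspring into account.
Samuel is unaffected, so Samuel is X^Q Y.
Now use Julia's offspring. Probability of each recorded status — unaffected son Daniel: 1/2 if Julia is X^Q X^q, 1 if X^Q X^Q.
Bayes: P(X^Q X^q) = 1/2·1/2 / (1/2·1/2 + 1/2·1) = 1/3.

1/3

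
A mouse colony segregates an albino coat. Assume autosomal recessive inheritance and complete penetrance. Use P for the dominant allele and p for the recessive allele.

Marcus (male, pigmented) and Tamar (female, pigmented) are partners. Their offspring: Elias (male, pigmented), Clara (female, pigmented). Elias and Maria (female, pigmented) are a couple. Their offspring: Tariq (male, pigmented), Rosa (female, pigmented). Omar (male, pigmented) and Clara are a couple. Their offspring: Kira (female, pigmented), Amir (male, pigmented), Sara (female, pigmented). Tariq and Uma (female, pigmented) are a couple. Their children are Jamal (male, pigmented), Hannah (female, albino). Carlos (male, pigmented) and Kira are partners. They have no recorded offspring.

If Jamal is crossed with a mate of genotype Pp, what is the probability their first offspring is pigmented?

Tariq is pigmented so carries P and passed p to Hannah (pp), so Tariq is Pp.
Uma is pigmented so carries P and passed p to Hannah (pp), so Uma is Pp.
Jamal is a pigmented offspring of Tariq (Pp) × Uma (Pp), whose cross gives 1/4 PP : 1/2 Pp : 1/4 pp; conditioning on being pigmented, Jamal is PP with probability 1/3, Pp with probability 2/3.
Summing over parental genotype combinations, P(offspring is pigmented) = 1/3·1 + 2/3·3/4 = 5/6.

5/6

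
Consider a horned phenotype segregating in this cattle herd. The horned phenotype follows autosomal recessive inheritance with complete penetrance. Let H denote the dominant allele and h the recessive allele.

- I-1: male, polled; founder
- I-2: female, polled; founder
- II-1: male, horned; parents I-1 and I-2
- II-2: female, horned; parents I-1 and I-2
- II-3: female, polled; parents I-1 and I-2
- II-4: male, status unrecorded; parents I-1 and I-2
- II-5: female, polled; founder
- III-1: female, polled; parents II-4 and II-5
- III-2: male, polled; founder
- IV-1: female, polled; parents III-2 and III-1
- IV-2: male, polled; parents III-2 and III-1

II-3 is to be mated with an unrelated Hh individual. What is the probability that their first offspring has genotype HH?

I-1 is polled so carries H and passed h to II-1 (hh), so I-1 is Hh.
I-2 is polled so carries H and passed h to II-1 (hh), so I-2 is Hh.
II-3 is a polled offspring of I-1 (Hh) × I-2 (Hh), whose cross gives 1/4 HH : 1/2 Hh : 1/4 hh; conditioning on being polled, II-3 is HH with probability 1/3, Hh with probability 2/3.
Summing over parental genotype combinations, P(offspring has genotype HH) = 1/3·1/2 + 2/3·1/4 = 1/3.

1/3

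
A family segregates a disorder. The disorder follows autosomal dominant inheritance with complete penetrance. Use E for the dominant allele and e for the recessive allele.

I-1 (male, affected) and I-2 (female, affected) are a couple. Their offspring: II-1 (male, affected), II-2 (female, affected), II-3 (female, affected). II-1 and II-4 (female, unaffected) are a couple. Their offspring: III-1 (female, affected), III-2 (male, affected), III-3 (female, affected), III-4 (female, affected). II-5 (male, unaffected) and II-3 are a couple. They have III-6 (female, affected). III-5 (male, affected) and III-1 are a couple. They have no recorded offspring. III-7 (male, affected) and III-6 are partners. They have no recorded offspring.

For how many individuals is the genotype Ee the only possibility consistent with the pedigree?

Obligate heterozygotes: III-1 is affected so carries E and received e from II-4 (ee), so III-1 is Ee; III-2 is affected so carries E and received e from II-4 (ee), so III-2 is Ee; III-3 is affected so carries E and received e from II-4 (ee), so III-3 is Ee; III-4 is affected so carries E and received e from II-4 (ee), so III-4 is Ee; III-6 is affected so carries E and received e from II-5 (ee), so III-6 is Ee.
Every other individual is either homozygous by phenotype or has at least one consistent homozygous assignment, so the count is 5.

5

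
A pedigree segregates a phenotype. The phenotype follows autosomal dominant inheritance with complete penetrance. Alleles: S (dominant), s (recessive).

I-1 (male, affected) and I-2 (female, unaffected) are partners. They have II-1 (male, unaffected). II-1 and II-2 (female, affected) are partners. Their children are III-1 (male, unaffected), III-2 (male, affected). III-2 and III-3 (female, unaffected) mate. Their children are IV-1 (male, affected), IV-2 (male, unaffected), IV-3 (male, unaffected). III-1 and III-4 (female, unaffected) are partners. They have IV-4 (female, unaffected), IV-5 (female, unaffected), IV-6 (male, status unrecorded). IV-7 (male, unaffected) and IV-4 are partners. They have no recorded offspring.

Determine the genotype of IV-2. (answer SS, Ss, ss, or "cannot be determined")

ss

IV-2 is unaffected, so IV-2 is ss.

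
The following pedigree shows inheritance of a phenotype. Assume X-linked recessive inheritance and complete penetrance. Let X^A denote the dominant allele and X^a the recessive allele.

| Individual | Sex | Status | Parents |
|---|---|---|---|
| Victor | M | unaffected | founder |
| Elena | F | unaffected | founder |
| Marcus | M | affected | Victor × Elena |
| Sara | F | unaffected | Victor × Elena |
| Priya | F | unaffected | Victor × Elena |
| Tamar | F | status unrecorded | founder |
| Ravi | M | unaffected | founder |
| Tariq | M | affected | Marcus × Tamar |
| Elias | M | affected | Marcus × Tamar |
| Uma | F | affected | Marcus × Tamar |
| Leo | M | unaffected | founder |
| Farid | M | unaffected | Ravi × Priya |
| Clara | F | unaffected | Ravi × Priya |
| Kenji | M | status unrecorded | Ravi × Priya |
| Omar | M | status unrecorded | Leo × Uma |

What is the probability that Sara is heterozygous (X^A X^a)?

1/2

Victor is unaffected, so Victor is X^A Y.
Elena is unaffected so carries A and passed a to Marcus (X^a Y), so Elena is X^A X^a.
Their cross gives offspring ratios 1/2 X^A X^A : 1/2 X^A X^a. Conditioning on Sara being unaffected, P(X^A X^a) = 1/2 / 1 = 1/2.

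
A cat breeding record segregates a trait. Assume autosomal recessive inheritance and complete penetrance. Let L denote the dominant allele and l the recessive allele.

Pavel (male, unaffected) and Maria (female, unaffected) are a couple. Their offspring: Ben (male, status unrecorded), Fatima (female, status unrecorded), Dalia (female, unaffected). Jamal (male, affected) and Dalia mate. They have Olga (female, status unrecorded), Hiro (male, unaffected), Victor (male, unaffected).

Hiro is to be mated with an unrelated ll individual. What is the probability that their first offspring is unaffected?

1/2

Hiro is unaffected so carries L and received l from Jamal (ll), so Hiro is Ll.
The cross gives 1/2 Ll : 1/2 ll, so P(offspring is unaffected) = 1/2.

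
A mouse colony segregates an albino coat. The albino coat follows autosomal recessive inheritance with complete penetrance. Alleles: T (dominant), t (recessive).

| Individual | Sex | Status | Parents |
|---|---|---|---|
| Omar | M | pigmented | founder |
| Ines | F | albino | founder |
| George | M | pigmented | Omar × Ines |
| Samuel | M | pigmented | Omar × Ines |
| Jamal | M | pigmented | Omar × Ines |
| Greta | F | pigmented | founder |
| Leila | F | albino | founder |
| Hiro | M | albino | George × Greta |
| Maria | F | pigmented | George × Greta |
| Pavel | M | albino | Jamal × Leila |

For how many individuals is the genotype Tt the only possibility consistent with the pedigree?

Obligate heterozygotes: George is pigmented so carries T and received t from Ines (tt), so George is Tt; Samuel is pigmented so carries T and received t from Ines (tt), so Samuel is Tt; Jamal is pigmented so carries T and received t from Ines (tt), so Jamal is Tt; Greta is pigmented so carries T and passed t to Hiro (tt), so Greta is Tt.
Every other individual is either homozygous by phenotype or has at least one consistent homozygous assignment, so the count is 4.

4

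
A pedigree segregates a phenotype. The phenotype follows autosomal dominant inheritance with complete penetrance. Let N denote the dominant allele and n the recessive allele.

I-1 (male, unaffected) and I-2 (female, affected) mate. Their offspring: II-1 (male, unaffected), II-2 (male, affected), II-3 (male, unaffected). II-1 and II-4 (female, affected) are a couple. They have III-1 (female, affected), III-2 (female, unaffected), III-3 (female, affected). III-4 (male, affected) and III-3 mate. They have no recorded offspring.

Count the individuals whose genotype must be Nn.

5

Obligate heterozygotes: I-2 is affected so carries N and passed n to II-1 (nn), so I-2 is Nn; II-2 is affected so carries N and received n from I-1 (nn), so II-2 is Nn; II-4 is affected so carries N and passed n to III-2 (nn), so II-4 is Nn; III-1 is affected so carries N and received n from II-1 (nn), so III-1 is Nn; III-3 is affected so carries N and received n from II-1 (nn), so III-3 is Nn.
Every other individual is either homozygous by phenotype or has at least one consistent homozygous assignment, so the count is 5.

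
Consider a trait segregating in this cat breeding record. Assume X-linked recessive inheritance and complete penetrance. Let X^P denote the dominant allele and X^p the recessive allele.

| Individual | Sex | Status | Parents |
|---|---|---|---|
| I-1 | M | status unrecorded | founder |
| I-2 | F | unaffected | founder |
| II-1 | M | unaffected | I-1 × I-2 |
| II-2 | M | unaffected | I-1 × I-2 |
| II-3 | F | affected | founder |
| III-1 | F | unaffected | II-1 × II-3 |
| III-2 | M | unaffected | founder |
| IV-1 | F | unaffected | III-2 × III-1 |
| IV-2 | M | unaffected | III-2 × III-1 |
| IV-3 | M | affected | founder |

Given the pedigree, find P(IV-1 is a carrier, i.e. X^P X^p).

III-2 is unaffected, so III-2 is X^P Y.
III-1 is unaffected so carries P and received p from II-3 (X^p X^p), so III-1 is X^P X^p.
Their cross gives offspring ratios 1/2 X^P X^P : 1/2 X^P X^p. Conditioning on IV-1 being unaffected, P(X^P X^p) = 1/2 / 1 = 1/2.

1/2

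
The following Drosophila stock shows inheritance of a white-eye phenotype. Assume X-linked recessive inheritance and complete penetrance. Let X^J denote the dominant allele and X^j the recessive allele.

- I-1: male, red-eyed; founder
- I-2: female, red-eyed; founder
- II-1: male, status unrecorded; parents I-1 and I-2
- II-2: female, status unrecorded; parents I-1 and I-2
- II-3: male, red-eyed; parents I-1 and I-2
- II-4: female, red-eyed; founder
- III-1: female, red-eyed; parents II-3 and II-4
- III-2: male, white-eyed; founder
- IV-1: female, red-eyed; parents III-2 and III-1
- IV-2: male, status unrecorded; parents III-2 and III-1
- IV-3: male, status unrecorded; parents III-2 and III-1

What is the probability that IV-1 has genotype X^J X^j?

IV-1 is red-eyed so carries J and received j from III-2 (X^j Y), so IV-1 is X^J X^j, giving P(X^J X^j) = 1.

1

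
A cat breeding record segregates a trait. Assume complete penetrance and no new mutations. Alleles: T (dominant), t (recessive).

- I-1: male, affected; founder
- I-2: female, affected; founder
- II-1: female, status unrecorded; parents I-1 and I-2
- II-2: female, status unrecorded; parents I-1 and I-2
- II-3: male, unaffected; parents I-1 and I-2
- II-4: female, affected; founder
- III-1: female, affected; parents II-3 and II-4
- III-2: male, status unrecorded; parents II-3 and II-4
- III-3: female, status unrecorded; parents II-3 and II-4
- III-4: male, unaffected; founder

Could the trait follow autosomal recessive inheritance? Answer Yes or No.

Under autosomal recessive, II-3 (unaffected, male) cannot arise from I-1 (affected) × I-2 (affected).

No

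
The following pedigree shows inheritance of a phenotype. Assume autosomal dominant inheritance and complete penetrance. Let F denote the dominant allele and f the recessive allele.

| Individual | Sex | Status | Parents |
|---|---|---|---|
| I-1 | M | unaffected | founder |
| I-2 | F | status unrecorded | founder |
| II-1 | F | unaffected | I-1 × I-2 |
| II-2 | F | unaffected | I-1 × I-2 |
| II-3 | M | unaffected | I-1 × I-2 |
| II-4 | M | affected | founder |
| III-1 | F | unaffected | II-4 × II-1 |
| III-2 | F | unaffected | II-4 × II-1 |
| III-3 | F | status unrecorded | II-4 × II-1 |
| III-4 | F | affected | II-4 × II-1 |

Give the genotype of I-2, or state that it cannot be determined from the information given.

I-2's phenotype is unrecorded, and no parent or child forces a single allele at both positions; consistent genotype assignments exist with I-2 as Ff or ff.

cannot be determined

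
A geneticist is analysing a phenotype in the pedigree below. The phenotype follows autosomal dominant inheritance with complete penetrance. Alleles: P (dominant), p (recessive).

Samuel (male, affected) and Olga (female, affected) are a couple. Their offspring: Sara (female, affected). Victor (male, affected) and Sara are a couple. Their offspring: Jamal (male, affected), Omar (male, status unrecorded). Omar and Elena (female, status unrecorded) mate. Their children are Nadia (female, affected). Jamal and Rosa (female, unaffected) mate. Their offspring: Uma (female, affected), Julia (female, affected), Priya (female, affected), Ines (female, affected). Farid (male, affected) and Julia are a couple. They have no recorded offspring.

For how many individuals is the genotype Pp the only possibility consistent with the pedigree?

Obligate heterozygotes: Uma is affected so carries P and received p from Rosa (pp), so Uma is Pp; Julia is affected so carries P and received p from Rosa (pp), so Julia is Pp; Priya is affected so carries P and received p from Rosa (pp), so Priya is Pp; Ines is affected so carries P and received p from Rosa (pp), so Ines is Pp.
Every other individual is either homozygous by phenotype or has at least one consistent homozygous assignment, so the count is 4.

4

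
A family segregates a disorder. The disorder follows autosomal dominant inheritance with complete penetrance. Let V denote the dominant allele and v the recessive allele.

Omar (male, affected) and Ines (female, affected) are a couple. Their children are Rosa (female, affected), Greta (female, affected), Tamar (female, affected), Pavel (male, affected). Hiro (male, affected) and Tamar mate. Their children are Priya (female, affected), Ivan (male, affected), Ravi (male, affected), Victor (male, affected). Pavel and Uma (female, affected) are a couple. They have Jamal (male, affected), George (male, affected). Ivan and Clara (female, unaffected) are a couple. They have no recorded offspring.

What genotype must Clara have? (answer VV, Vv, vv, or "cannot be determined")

Clara is unaffected, so Clara is vv.

vv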